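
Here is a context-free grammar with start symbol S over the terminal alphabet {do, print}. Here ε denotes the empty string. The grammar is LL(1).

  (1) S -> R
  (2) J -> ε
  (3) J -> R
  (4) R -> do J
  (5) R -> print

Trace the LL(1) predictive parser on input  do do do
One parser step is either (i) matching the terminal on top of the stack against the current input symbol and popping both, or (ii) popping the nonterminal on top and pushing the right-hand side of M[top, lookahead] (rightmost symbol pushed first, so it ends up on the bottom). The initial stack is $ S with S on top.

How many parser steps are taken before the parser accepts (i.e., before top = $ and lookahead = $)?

10

      Stack   Input       Action
   1  $ S     do do do $  expand S -> R
   2  $ R     do do do $  expand R -> do J
   3  $ J do  do do do $  match do
   4  $ J     do do $     expand J -> R
   5  $ R     do do $     expand R -> do J
   6  $ J do  do do $     match do
   7  $ J     do $        expand J -> R
   8  $ R     do $        expand R -> do J
   9  $ J do  do $        match do
  10  $ J     $           expand J -> ε
Accept reached after 10 steps.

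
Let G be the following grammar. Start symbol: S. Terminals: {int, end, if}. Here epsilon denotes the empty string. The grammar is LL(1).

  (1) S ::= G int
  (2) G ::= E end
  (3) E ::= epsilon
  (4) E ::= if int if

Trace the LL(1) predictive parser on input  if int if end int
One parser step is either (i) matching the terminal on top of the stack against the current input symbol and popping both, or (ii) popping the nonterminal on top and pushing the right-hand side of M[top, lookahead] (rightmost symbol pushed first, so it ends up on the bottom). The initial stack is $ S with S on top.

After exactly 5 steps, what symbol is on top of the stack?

step 1: stack=$ S  input=if int if end int $  — expand S ::= G int
step 2: stack=$ int G  input=if int if end int $  — expand G ::= E end
step 3: stack=$ int end E  input=if int if end int $  — expand E ::= if int if
step 4: stack=$ int end if int if  input=if int if end int $  — match if
step 5: stack=$ int end if int  input=int if end int $  — match int
Stack after step 5: $ int end if (top = if).

if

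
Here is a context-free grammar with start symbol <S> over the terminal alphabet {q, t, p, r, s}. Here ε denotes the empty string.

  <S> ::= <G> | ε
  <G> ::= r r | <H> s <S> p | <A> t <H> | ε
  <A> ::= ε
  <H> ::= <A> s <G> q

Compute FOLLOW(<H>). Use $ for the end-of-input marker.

{$, p, q, s}

FIRST(<A>): from <A>::=ε we get {ε}. So FIRST(<A>) = {ε}.
FIRST(<H>): from <H>::=<A> s <G> q we get {s}. So FIRST(<H>) = {s}.
FIRST(<G>): from <G>::=r r we get {r}; from <G>::=<H> s <S> p we get {s}; from <G>::=<A> t <H> we get {t}; from <G>::=ε we get {ε}. So FIRST(<G>) = {ε, r, s, t}.
FIRST(<S>): from <S>::=<G> we get {ε, r, s, t}; from <S>::=ε we get {ε}. So FIRST(<S>) = {ε, r, s, t}.
FOLLOW(<S>) includes $ since <S> is the start symbol.
FOLLOW(<S>): in <G>::=<H> s <S> p, <S> is followed by p with FIRST {p}. Thus FOLLOW(<S>) = {$, p}.
FOLLOW(<G>): in <S>::=<G>, the suffix after <G> is empty, so FOLLOW(<G>) ⊇ FOLLOW(<S>) = {$, p}; in <H>::=<A> s <G> q, <G> is followed by q with FIRST {q}. Thus FOLLOW(<G>) = {$, p, q}.
FOLLOW(<A>): in <G>::=<A> t <H>, <A> is followed by t <H> with FIRST {t}; in <H>::=<A> s <G> q, <A> is followed by s <G> q with FIRST {s}. Thus FOLLOW(<A>) = {s, t}.
FOLLOW(<H>): in <G>::=<H> s <S> p, <H> is followed by s <S> p with FIRST {s}; in <G>::=<A> t <H>, the suffix after <H> is empty, so FOLLOW(<H>) ⊇ FOLLOW(<G>) = {$, p, q}. Thus FOLLOW(<H>) = {$, p, q, s}.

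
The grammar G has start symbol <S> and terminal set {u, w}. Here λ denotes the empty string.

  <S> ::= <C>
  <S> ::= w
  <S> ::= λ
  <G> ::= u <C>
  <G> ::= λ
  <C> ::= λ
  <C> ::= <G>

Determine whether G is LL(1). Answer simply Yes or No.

No

FIRST(<S>) = {λ, u, w}
FIRST(<G>) = {λ, u}
FIRST(<C>) = {λ, u}
FOLLOW(<S>) = {$}
FOLLOW(<G>) = {$}
FOLLOW(<C>) = {$}
Cell M[<C>, $] receives both <C> ::= λ and <C> ::= <G> — the grammar is not LL(1).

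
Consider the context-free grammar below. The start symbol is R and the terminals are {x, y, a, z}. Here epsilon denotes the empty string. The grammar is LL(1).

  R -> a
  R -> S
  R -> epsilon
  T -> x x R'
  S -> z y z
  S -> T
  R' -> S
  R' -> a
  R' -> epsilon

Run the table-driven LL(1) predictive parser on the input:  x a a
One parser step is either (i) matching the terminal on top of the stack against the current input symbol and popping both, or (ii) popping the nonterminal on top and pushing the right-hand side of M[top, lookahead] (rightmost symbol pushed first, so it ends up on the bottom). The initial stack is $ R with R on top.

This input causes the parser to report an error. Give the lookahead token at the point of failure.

a

     Stack     Input    Action
  1  $ R       x a a $  expand R -> S
  2  $ S       x a a $  expand S -> T
  3  $ T       x a a $  expand T -> x x R'
  4  $ R' x x  x a a $  match x
  5  $ R' x    a a $    error: top is terminal x but lookahead is a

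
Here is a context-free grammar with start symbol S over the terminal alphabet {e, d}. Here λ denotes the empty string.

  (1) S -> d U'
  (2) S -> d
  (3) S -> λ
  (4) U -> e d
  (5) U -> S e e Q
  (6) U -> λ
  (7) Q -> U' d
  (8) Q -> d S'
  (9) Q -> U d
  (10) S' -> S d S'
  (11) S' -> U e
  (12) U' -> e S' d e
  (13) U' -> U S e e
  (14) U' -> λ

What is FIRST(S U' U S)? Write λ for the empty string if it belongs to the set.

FIRST(S): from S->d U' we get {d}; from S->d we get {d}; from S->λ we get {λ}. So FIRST(S) = {λ, d}.
FIRST(U): from U->e d we get {e}; from U->S e e Q we get {d, e}; from U->λ we get {λ}. So FIRST(U) = {λ, d, e}.
FIRST(S'): from S'->S d S' we get {d}; from S'->U e we get {d, e}. So FIRST(S') = {d, e}.
FIRST(U'): from U'->e S' d e we get {e}; from U'->U S e e we get {d, e}; from U'->λ we get {λ}. So FIRST(U') = {λ, d, e}.
FIRST(Q): from Q->U' d we get {d, e}; from Q->d S' we get {d}; from Q->U d we get {d, e}. So FIRST(Q) = {d, e}.
FIRST(S U' U S): take FIRST of each symbol in turn, carrying on past any symbol whose FIRST contains λ; result {λ, d, e}.

{λ, d, e}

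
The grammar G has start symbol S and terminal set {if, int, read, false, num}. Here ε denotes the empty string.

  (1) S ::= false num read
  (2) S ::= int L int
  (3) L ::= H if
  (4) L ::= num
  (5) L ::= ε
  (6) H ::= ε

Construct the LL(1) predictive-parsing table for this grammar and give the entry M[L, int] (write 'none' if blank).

FIRST(S): from S::=false num read we get {false}; from S::=int L int we get {int}. So FIRST(S) = {false, int}.
FIRST(H): from H::=ε we get {ε}. So FIRST(H) = {ε}.
FIRST(L): from L::=H if we get {if}; from L::=num we get {num}; from L::=ε we get {ε}. So FIRST(L) = {ε, if, num}.
FOLLOW(S) includes $ since S is the start symbol.
FOLLOW(L): in S::=int L int, L is followed by int with FIRST {int}. Thus FOLLOW(L) = {int}.
For L ::= H if: FIRST(H if) = {if}, so it goes in M[L, t] for t ∈ {if}.
For L ::= num: FIRST(num) = {num}, so it goes in M[L, t] for t ∈ {num}.
For L ::= ε: FIRST(ε) = {ε}, so it goes in M[L, t] for t ∈ {}; since ε ∈ FIRST, also for every t ∈ FOLLOW(L) = {int}.

L ::= ε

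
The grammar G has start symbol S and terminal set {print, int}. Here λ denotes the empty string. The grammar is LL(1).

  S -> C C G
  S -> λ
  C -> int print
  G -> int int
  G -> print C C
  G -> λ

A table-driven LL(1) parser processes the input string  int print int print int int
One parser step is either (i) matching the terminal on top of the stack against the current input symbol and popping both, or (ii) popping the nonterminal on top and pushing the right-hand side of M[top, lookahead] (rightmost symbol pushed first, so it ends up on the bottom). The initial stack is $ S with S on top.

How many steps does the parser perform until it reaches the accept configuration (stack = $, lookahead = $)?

step 1: stack=$ S  input=int print int print int int $  — expand S -> C C G
step 2: stack=$ G C C  input=int print int print int int $  — expand C -> int print
step 3: stack=$ G C print int  input=int print int print int int $  — match int
step 4: stack=$ G C print  input=print int print int int $  — match print
step 5: stack=$ G C  input=int print int int $  — expand C -> int print
step 6: stack=$ G print int  input=int print int int $  — match int
step 7: stack=$ G print  input=print int int $  — match print
step 8: stack=$ G  input=int int $  — expand G -> int int
step 9: stack=$ int int  input=int int $  — match int
step 10: stack=$ int  input=int $  — match int
Accept reached after 10 steps.

10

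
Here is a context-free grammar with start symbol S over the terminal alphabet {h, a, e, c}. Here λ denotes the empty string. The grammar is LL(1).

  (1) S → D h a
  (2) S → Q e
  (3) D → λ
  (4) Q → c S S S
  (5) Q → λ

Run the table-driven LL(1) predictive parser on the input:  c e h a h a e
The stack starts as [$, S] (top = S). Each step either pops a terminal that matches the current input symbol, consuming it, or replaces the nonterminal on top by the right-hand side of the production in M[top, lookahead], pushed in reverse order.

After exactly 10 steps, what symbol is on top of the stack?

S

      Stack        Input            Action
   1  $ S          c e h a h a e $  expand S → Q e
   2  $ e Q        c e h a h a e $  expand Q → c S S S
   3  $ e S S S c  c e h a h a e $  match c
   4  $ e S S S    e h a h a e $    expand S → Q e
   5  $ e S S e Q  e h a h a e $    expand Q → λ
   6  $ e S S e    e h a h a e $    match e
   7  $ e S S      h a h a e $      expand S → D h a
   8  $ e S a h D  h a h a e $      expand D → λ
   9  $ e S a h    h a h a e $      match h
  10  $ e S a      a h a e $        match a
Stack after step 10: $ e S (top = S).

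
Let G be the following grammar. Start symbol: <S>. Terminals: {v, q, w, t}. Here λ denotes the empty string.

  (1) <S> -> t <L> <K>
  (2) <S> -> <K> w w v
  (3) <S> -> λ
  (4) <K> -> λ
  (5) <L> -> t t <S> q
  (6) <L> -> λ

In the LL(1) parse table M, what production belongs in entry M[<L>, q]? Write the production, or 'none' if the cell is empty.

<L> -> λ

FIRST(<K>) = {λ}
FIRST(<L>) = {λ, t}
FIRST(<S>) = {λ, t, w}  (via <K> w w v)
FOLLOW(<S>) includes $ since <S> is the start symbol.
FOLLOW(<S>): in <L>->t t <S> q, <S> is followed by q with FIRST {q}. Thus FOLLOW(<S>) = {$, q}.
FOLLOW(<L>): in <S>->t <L> <K>, <L> is followed by <K> with FIRST {λ}; in <S>->t <L> <K>, the suffix after <L> is nullable, so FOLLOW(<L>) ⊇ FOLLOW(<S>) = {$, q}. Thus FOLLOW(<L>) = {$, q}.
For <L> -> t t <S> q: FIRST(t t <S> q) = {t}, so it goes in M[<L>, t] for t ∈ {t}.
For <L> -> λ: FIRST(λ) = {λ}, so it goes in M[<L>, t] for t ∈ {}; since λ ∈ FIRST, also for every t ∈ FOLLOW(<L>) = {$, q}.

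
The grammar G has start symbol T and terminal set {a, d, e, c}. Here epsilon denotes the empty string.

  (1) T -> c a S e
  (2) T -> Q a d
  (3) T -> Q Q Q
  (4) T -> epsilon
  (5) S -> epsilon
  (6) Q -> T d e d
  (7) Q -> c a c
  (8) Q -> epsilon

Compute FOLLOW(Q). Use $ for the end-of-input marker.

FIRST(S) = {epsilon}
FIRST(T) = {epsilon, a, c, d}  (via Q a d, Q Q Q)
FIRST(Q) = {epsilon, a, c, d}  (via T d e d)
FOLLOW(T) includes $ since T is the start symbol.
FOLLOW(T): in Q->T d e d, T is followed by d e d with FIRST {d}. Thus FOLLOW(T) = {$, d}.
FOLLOW(S): in T->c a S e, S is followed by e with FIRST {e}. Thus FOLLOW(S) = {e}.
FOLLOW(Q): in T->Q a d, Q is followed by a d with FIRST {a}; in T->Q Q Q (occurrence 1), Q is followed by Q Q with FIRST {epsilon, a, c, d}; in T->Q Q Q (occurrence 1), the suffix after Q is nullable, so FOLLOW(Q) ⊇ FOLLOW(T) = {$, d}; in T->Q Q Q (occurrence 2), Q is followed by Q with FIRST {epsilon, a, c, d}; in T->Q Q Q (occurrence 2), the suffix after Q is nullable, so FOLLOW(Q) ⊇ FOLLOW(T) = {$, d}; in T->Q Q Q (occurrence 3), the suffix after Q is empty, so FOLLOW(Q) ⊇ FOLLOW(T) = {$, d}. Thus FOLLOW(Q) = {$, a, c, d}.

{$, a, c, d}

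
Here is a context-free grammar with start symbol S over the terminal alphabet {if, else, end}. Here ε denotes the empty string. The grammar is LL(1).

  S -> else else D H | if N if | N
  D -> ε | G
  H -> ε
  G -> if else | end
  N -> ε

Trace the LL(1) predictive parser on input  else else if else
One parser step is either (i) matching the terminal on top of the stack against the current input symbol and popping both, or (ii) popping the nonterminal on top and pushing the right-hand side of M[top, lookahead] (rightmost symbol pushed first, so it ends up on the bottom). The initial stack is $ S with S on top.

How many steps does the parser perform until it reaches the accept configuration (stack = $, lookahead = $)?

8

     Stack            Input                Action
  1  $ S              else else if else $  expand S -> else else D H
  2  $ H D else else  else else if else $  match else
  3  $ H D else       else if else $       match else
  4  $ H D            if else $            expand D -> G
  5  $ H G            if else $            expand G -> if else
  6  $ H else if      if else $            match if
  7  $ H else         else $               match else
  8  $ H              $                    expand H -> ε
Accept reached after 8 steps.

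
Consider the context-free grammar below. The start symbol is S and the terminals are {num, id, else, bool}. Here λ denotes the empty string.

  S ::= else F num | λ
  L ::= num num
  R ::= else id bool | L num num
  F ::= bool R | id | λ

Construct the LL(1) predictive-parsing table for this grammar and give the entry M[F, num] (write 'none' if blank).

FIRST(S) = {λ, else}
FIRST(L) = {num}
FIRST(F) = {λ, bool, id}
FIRST(R) = {else, num}  (via L num num)
FOLLOW(S) includes $ since S is the start symbol.
FOLLOW(F): in S::=else F num, F is followed by num with FIRST {num}. Thus FOLLOW(F) = {num}.
For F ::= bool R: FIRST(bool R) = {bool}, so it goes in M[F, t] for t ∈ {bool}.
For F ::= id: FIRST(id) = {id}, so it goes in M[F, t] for t ∈ {id}.
For F ::= λ: FIRST(λ) = {λ}, so it goes in M[F, t] for t ∈ {}; since λ ∈ FIRST, also for every t ∈ FOLLOW(F) = {num}.

F ::= λ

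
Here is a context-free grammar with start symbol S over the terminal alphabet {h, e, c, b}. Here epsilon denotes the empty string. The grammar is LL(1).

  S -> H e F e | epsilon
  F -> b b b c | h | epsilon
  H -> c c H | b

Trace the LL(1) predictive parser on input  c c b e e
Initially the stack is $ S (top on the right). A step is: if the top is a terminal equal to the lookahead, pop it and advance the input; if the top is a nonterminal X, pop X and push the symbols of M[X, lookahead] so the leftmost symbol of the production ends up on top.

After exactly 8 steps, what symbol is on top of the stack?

step 1: stack=$ S  input=c c b e e $  — expand S -> H e F e
step 2: stack=$ e F e H  input=c c b e e $  — expand H -> c c H
step 3: stack=$ e F e H c c  input=c c b e e $  — match c
step 4: stack=$ e F e H c  input=c b e e $  — match c
step 5: stack=$ e F e H  input=b e e $  — expand H -> b
step 6: stack=$ e F e b  input=b e e $  — match b
step 7: stack=$ e F e  input=e e $  — match e
step 8: stack=$ e F  input=e $  — expand F -> epsilon
Stack after step 8: $ e (top = e).

e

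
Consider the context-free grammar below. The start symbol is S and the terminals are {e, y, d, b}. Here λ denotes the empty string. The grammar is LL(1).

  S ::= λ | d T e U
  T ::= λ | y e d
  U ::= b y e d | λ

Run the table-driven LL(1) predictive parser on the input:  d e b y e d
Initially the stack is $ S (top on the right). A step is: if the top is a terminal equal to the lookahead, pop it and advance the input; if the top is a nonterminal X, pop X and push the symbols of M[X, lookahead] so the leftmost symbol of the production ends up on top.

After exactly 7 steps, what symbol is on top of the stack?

e

     Stack      Input          Action
  1  $ S        d e b y e d $  expand S ::= d T e U
  2  $ U e T d  d e b y e d $  match d
  3  $ U e T    e b y e d $    expand T ::= λ
  4  $ U e      e b y e d $    match e
  5  $ U        b y e d $      expand U ::= b y e d
  6  $ d e y b  b y e d $      match b
  7  $ d e y    y e d $        match y
Stack after step 7: $ d e (top = e).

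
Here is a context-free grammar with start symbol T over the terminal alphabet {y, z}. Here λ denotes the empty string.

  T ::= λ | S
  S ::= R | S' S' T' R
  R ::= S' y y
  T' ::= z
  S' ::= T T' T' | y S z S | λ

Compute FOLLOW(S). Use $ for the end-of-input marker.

FIRST(T'): from T'::=z we get {z}. So FIRST(T') = {z}.
FIRST(T): from T::=λ we get {λ}; from T::=S we get {y, z}. So FIRST(T) = {λ, y, z}.
FIRST(S'): from S'::=T T' T' we get {y, z}; from S'::=y S z S we get {y}; from S'::=λ we get {λ}. So FIRST(S') = {λ, y, z}.
FIRST(R): from R::=S' y y we get {y, z}. So FIRST(R) = {y, z}.
FIRST(S): from S::=R we get {y, z}; from S::=S' S' T' R we get {y, z}. So FIRST(S) = {y, z}.
FOLLOW(T) includes $ since T is the start symbol.
FOLLOW(T): in S'::=T T' T', T is followed by T' T' with FIRST {z}. Thus FOLLOW(T) = {$, z}.
FOLLOW(S'): in S::=S' S' T' R (occurrence 1), S' is followed by S' T' R with FIRST {y, z}; in S::=S' S' T' R (occurrence 2), S' is followed by T' R with FIRST {z}; in R::=S' y y, S' is followed by y y with FIRST {y}. Thus FOLLOW(S') = {y, z}.
FOLLOW(S): in T::=S, the suffix after S is empty, so FOLLOW(S) ⊇ FOLLOW(T) = {$, z}; in S'::=y S z S (occurrence 1), S is followed by z S with FIRST {z}; in S'::=y S z S (occurrence 2), the suffix after S is empty, so FOLLOW(S) ⊇ FOLLOW(S') = {y, z}. Thus FOLLOW(S) = {$, y, z}.
FOLLOW(R): in S::=R, the suffix after R is empty, so FOLLOW(R) ⊇ FOLLOW(S) = {$, y, z}; in S::=S' S' T' R, the suffix after R is empty, so FOLLOW(R) ⊇ FOLLOW(S) = {$, y, z}. Thus FOLLOW(R) = {$, y, z}.
FOLLOW(T'): in S::=S' S' T' R, T' is followed by R with FIRST {y, z}; in S'::=T T' T' (occurrence 1), T' is followed by T' with FIRST {z}; in S'::=T T' T' (occurrence 2), the suffix after T' is empty, so FOLLOW(T') ⊇ FOLLOW(S') = {y, z}. Thus FOLLOW(T') = {y, z}.

{$, y, z}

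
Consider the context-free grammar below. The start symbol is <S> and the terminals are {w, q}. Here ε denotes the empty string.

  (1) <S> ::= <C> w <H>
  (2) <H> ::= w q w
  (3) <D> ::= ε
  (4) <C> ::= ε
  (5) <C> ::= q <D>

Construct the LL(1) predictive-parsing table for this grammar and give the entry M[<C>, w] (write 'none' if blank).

FIRST(<H>): from <H>::=w q w we get {w}. So FIRST(<H>) = {w}.
FIRST(<D>): from <D>::=ε we get {ε}. So FIRST(<D>) = {ε}.
FIRST(<C>): from <C>::=ε we get {ε}; from <C>::=q <D> we get {q}. So FIRST(<C>) = {ε, q}.
FIRST(<S>): from <S>::=<C> w <H> we get {q, w}. So FIRST(<S>) = {q, w}.
FOLLOW(<S>) includes $ since <S> is the start symbol.
FOLLOW(<C>): in <S>::=<C> w <H>, <C> is followed by w <H> with FIRST {w}. Thus FOLLOW(<C>) = {w}.
For <C> ::= ε: FIRST(ε) = {ε}, so it goes in M[<C>, t] for t ∈ {}; since ε ∈ FIRST, also for every t ∈ FOLLOW(<C>) = {w}.
For <C> ::= q <D>: FIRST(q <D>) = {q}, so it goes in M[<C>, t] for t ∈ {q}.

<C> ::= ε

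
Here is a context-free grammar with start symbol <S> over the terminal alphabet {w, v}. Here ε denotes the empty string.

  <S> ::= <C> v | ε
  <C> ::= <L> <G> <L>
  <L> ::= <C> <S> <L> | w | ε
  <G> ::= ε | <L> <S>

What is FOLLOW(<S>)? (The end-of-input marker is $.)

FIRST(<S>): from <S>::=<C> v we get {v, w}; from <S>::=ε we get {ε}. So FIRST(<S>) = {ε, v, w}.
FIRST(<C>): from <C>::=<L> <G> <L> we get {ε, v, w}. So FIRST(<C>) = {ε, v, w}.
FIRST(<L>): from <L>::=<C> <S> <L> we get {ε, v, w}; from <L>::=w we get {w}; from <L>::=ε we get {ε}. So FIRST(<L>) = {ε, v, w}.
FIRST(<G>): from <G>::=ε we get {ε}; from <G>::=<L> <S> we get {ε, v, w}. So FIRST(<G>) = {ε, v, w}.
FOLLOW(<S>) includes $ since <S> is the start symbol.
FOLLOW(<S>): in <L>::=<C> <S> <L>, <S> is followed by <L> with FIRST {ε, v, w}; in <L>::=<C> <S> <L>, the suffix after <S> is nullable, so FOLLOW(<S>) ⊇ FOLLOW(<L>) = {v, w}; in <G>::=<L> <S>, the suffix after <S> is empty, so FOLLOW(<S>) ⊇ FOLLOW(<G>) = {v, w}. Thus FOLLOW(<S>) = {$, v, w}.
FOLLOW(<C>): in <S>::=<C> v, <C> is followed by v with FIRST {v}; in <L>::=<C> <S> <L>, <C> is followed by <S> <L> with FIRST {ε, v, w}; in <L>::=<C> <S> <L>, the suffix after <C> is nullable, so FOLLOW(<C>) ⊇ FOLLOW(<L>) = {v, w}. Thus FOLLOW(<C>) = {v, w}.
FOLLOW(<G>): in <C>::=<L> <G> <L>, <G> is followed by <L> with FIRST {ε, v, w}; in <C>::=<L> <G> <L>, the suffix after <G> is nullable, so FOLLOW(<G>) ⊇ FOLLOW(<C>) = {v, w}. Thus FOLLOW(<G>) = {v, w}.
FOLLOW(<L>): in <C>::=<L> <G> <L> (occurrence 1), <L> is followed by <G> <L> with FIRST {ε, v, w}; in <C>::=<L> <G> <L> (occurrence 1), the suffix after <L> is nullable, so FOLLOW(<L>) ⊇ FOLLOW(<C>) = {v, w}; in <C>::=<L> <G> <L> (occurrence 2), the suffix after <L> is empty, so FOLLOW(<L>) ⊇ FOLLOW(<C>) = {v, w}; in <L>::=<C> <S> <L>, the suffix after <L> is empty (adds nothing new); in <G>::=<L> <S>, <L> is followed by <S> with FIRST {ε, v, w}; in <G>::=<L> <S>, the suffix after <L> is nullable, so FOLLOW(<L>) ⊇ FOLLOW(<G>) = {v, w}. Thus FOLLOW(<L>) = {v, w}.

{$, v, w}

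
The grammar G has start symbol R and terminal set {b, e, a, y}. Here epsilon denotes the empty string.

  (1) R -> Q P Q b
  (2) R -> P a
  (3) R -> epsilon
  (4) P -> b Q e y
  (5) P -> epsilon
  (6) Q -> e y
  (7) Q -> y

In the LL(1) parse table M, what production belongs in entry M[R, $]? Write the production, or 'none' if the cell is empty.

R -> epsilon

FIRST(P): from P->b Q e y we get {b}; from P->epsilon we get {epsilon}. So FIRST(P) = {epsilon, b}.
FIRST(Q): from Q->e y we get {e}; from Q->y we get {y}. So FIRST(Q) = {e, y}.
FIRST(R): from R->Q P Q b we get {e, y}; from R->P a we get {a, b}; from R->epsilon we get {epsilon}. So FIRST(R) = {epsilon, a, b, e, y}.
FOLLOW(R) includes $ since R is the start symbol.
FOLLOW(R): R appears on no right-hand side. Thus FOLLOW(R) = {$}.
For R -> Q P Q b: FIRST(Q P Q b) = {e, y}, so it goes in M[R, t] for t ∈ {e, y}.
For R -> P a: FIRST(P a) = {a, b}, so it goes in M[R, t] for t ∈ {a, b}.
For R -> epsilon: FIRST(epsilon) = {epsilon}, so it goes in M[R, t] for t ∈ {}; since epsilon ∈ FIRST, also for every t ∈ FOLLOW(R) = {$}.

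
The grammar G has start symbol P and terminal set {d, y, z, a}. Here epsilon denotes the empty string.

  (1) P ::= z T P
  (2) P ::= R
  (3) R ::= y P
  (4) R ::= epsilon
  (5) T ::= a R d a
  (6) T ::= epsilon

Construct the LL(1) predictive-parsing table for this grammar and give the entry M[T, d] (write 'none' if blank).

T ::= epsilon

FIRST(R): from R::=y P we get {y}; from R::=epsilon we get {epsilon}. So FIRST(R) = {epsilon, y}.
FIRST(T): from T::=a R d a we get {a}; from T::=epsilon we get {epsilon}. So FIRST(T) = {epsilon, a}.
FIRST(P): from P::=z T P we get {z}; from P::=R we get {epsilon, y}. So FIRST(P) = {epsilon, y, z}.
FOLLOW(P) includes $ since P is the start symbol.
FOLLOW(P): in P::=z T P, the suffix after P is empty (adds nothing new); in R::=y P, the suffix after P is empty, so FOLLOW(P) ⊇ FOLLOW(R) = {$, d}. Thus FOLLOW(P) = {$, d}.
FOLLOW(T): in P::=z T P, T is followed by P with FIRST {epsilon, y, z}; in P::=z T P, the suffix after T is nullable, so FOLLOW(T) ⊇ FOLLOW(P) = {$, d}. Thus FOLLOW(T) = {$, d, y, z}.
For T ::= a R d a: FIRST(a R d a) = {a}, so it goes in M[T, t] for t ∈ {a}.
For T ::= epsilon: FIRST(epsilon) = {epsilon}, so it goes in M[T, t] for t ∈ {}; since epsilon ∈ FIRST, also for every t ∈ FOLLOW(T) = {$, d, y, z}.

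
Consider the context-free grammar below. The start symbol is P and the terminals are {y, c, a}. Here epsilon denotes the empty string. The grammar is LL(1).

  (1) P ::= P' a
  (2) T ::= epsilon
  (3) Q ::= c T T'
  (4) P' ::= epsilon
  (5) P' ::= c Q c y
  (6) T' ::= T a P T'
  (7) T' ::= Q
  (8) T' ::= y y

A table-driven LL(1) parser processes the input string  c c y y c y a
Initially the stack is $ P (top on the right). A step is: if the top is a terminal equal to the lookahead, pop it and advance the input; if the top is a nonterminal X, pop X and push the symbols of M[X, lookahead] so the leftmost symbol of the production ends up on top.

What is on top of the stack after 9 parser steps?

step 1: stack=$ P  input=c c y y c y a $  — expand P ::= P' a
step 2: stack=$ a P'  input=c c y y c y a $  — expand P' ::= c Q c y
step 3: stack=$ a y c Q c  input=c c y y c y a $  — match c
step 4: stack=$ a y c Q  input=c y y c y a $  — expand Q ::= c T T'
step 5: stack=$ a y c T' T c  input=c y y c y a $  — match c
step 6: stack=$ a y c T' T  input=y y c y a $  — expand T ::= epsilon
step 7: stack=$ a y c T'  input=y y c y a $  — expand T' ::= y y
step 8: stack=$ a y c y y  input=y y c y a $  — match y
step 9: stack=$ a y c y  input=y c y a $  — match y
Stack after step 9: $ a y c (top = c).

c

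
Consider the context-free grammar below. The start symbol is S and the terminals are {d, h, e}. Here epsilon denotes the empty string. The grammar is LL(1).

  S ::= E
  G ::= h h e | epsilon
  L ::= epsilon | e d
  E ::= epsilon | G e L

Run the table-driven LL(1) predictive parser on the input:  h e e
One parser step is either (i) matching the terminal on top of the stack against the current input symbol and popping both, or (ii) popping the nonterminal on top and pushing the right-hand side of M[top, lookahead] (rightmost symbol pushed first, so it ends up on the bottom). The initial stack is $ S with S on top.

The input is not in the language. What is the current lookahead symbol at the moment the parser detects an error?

step 1: stack=$ S  input=h e e $  — expand S ::= E
step 2: stack=$ E  input=h e e $  — expand E ::= G e L
step 3: stack=$ L e G  input=h e e $  — expand G ::= h h e
step 4: stack=$ L e e h h  input=h e e $  — match h
step 5: stack=$ L e e h  input=e e $  — error: top is terminal h but lookahead is e

e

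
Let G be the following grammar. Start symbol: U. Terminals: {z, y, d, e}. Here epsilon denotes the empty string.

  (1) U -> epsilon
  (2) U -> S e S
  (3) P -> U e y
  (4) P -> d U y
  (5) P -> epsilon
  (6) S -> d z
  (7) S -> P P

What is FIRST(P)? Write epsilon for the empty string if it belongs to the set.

FIRST(U): from U->epsilon we get {epsilon}; from U->S e S we get {d, e}. So FIRST(U) = {epsilon, d, e}.
FIRST(P): from P->U e y we get {d, e}; from P->d U y we get {d}; from P->epsilon we get {epsilon}. So FIRST(P) = {epsilon, d, e}.
FIRST(S): from S->d z we get {d}; from S->P P we get {epsilon, d, e}. So FIRST(S) = {epsilon, d, e}.

{epsilon, d, e}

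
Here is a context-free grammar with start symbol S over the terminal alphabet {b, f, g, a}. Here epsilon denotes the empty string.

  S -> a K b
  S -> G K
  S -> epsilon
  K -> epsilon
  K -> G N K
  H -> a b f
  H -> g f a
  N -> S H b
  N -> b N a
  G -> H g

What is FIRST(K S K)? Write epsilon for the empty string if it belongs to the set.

{epsilon, a, g}

FIRST(H): from H->a b f we get {a}; from H->g f a we get {g}. So FIRST(H) = {a, g}.
FIRST(G): from G->H g we get {a, g}. So FIRST(G) = {a, g}.
FIRST(S): from S->a K b we get {a}; from S->G K we get {a, g}; from S->epsilon we get {epsilon}. So FIRST(S) = {epsilon, a, g}.
FIRST(K): from K->epsilon we get {epsilon}; from K->G N K we get {a, g}. So FIRST(K) = {epsilon, a, g}.
FIRST(N): from N->S H b we get {a, g}; from N->b N a we get {b}. So FIRST(N) = {a, b, g}.
FIRST(K S K): take FIRST of each symbol in turn, carrying on past any symbol whose FIRST contains epsilon; result {epsilon, a, g}.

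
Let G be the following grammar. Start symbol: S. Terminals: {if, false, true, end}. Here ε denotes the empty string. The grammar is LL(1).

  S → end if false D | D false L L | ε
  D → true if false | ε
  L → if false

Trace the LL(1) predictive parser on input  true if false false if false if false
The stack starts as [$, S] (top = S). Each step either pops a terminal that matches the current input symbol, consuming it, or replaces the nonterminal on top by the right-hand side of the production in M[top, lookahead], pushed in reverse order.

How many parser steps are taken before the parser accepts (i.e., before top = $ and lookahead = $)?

12

      Stack                      Input                                    Action
   1  $ S                        true if false false if false if false $  expand S → D false L L
   2  $ L L false D              true if false false if false if false $  expand D → true if false
   3  $ L L false false if true  true if false false if false if false $  match true
   4  $ L L false false if       if false false if false if false $       match if
   5  $ L L false false          false false if false if false $          match false
   6  $ L L false                false if false if false $                match false
   7  $ L L                      if false if false $                      expand L → if false
   8  $ L false if               if false if false $                      match if
   9  $ L false                  false if false $                         match false
  10  $ L                        if false $                               expand L → if false
  11  $ false if                 if false $                               match if
  12  $ false                    false $                                  match false
Accept reached after 12 steps.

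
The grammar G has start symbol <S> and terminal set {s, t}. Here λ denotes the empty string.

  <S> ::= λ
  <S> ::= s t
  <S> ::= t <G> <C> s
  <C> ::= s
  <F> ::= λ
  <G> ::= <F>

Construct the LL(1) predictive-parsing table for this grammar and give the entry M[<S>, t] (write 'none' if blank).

<S> ::= t <G> <C> s

FIRST(<S>): from <S>::=λ we get {λ}; from <S>::=s t we get {s}; from <S>::=t <G> <C> s we get {t}. So FIRST(<S>) = {λ, s, t}.
FIRST(<C>): from <C>::=s we get {s}. So FIRST(<C>) = {s}.
FIRST(<F>): from <F>::=λ we get {λ}. So FIRST(<F>) = {λ}.
FIRST(<G>): from <G>::=<F> we get {λ}. So FIRST(<G>) = {λ}.
FOLLOW(<S>) includes $ since <S> is the start symbol.
FOLLOW(<S>): <S> appears on no right-hand side. Thus FOLLOW(<S>) = {$}.
For <S> ::= λ: FIRST(λ) = {λ}, so it goes in M[<S>, t] for t ∈ {}; since λ ∈ FIRST, also for every t ∈ FOLLOW(<S>) = {$}.
For <S> ::= s t: FIRST(s t) = {s}, so it goes in M[<S>, t] for t ∈ {s}.
For <S> ::= t <G> <C> s: FIRST(t <G> <C> s) = {t}, so it goes in M[<S>, t] for t ∈ {t}.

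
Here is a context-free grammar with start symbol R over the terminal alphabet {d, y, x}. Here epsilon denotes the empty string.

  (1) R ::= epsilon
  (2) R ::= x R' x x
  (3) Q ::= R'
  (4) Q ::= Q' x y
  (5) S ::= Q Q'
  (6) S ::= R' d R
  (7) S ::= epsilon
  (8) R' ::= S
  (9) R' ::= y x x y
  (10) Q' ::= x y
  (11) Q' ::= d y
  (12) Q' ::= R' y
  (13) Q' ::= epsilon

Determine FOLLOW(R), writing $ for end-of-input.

{$, d, x, y}

FIRST(R) = {epsilon, x}
FIRST(Q) = {epsilon, d, x, y}  (via R', Q' x y)
FIRST(S) = {epsilon, d, x, y}  (via Q Q', R' d R)
FIRST(R') = {epsilon, d, x, y}  (via S)
FIRST(Q') = {epsilon, d, x, y}  (via R' y)
FOLLOW(R) includes $ since R is the start symbol.
FOLLOW(R): in S::=R' d R, the suffix after R is empty, so FOLLOW(R) ⊇ FOLLOW(S) = {d, x, y}. Thus FOLLOW(R) = {$, d, x, y}.
FOLLOW(Q): in S::=Q Q', Q is followed by Q' with FIRST {epsilon, d, x, y}; in S::=Q Q', the suffix after Q is nullable, so FOLLOW(Q) ⊇ FOLLOW(S) = {d, x, y}. Thus FOLLOW(Q) = {d, x, y}.
FOLLOW(R'): in R::=x R' x x, R' is followed by x x with FIRST {x}; in Q::=R', the suffix after R' is empty, so FOLLOW(R') ⊇ FOLLOW(Q) = {d, x, y}; in S::=R' d R, R' is followed by d R with FIRST {d}; in Q'::=R' y, R' is followed by y with FIRST {y}. Thus FOLLOW(R') = {d, x, y}.
FOLLOW(S): in R'::=S, the suffix after S is empty, so FOLLOW(S) ⊇ FOLLOW(R') = {d, x, y}. Thus FOLLOW(S) = {d, x, y}.
FOLLOW(Q'): in Q::=Q' x y, Q' is followed by x y with FIRST {x}; in S::=Q Q', the suffix after Q' is empty, so FOLLOW(Q') ⊇ FOLLOW(S) = {d, x, y}. Thus FOLLOW(Q') = {d, x, y}.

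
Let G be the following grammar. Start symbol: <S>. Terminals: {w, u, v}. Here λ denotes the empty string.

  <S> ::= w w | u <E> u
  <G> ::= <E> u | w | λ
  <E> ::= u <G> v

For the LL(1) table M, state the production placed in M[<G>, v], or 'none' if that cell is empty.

<G> ::= λ

FIRST(<S>): from <S>::=w w we get {w}; from <S>::=u <E> u we get {u}. So FIRST(<S>) = {u, w}.
FIRST(<E>): from <E>::=u <G> v we get {u}. So FIRST(<E>) = {u}.
FIRST(<G>): from <G>::=<E> u we get {u}; from <G>::=w we get {w}; from <G>::=λ we get {λ}. So FIRST(<G>) = {λ, u, w}.
FOLLOW(<S>) includes $ since <S> is the start symbol.
FOLLOW(<G>): in <E>::=u <G> v, <G> is followed by v with FIRST {v}. Thus FOLLOW(<G>) = {v}.
For <G> ::= <E> u: FIRST(<E> u) = {u}, so it goes in M[<G>, t] for t ∈ {u}.
For <G> ::= w: FIRST(w) = {w}, so it goes in M[<G>, t] for t ∈ {w}.
For <G> ::= λ: FIRST(λ) = {λ}, so it goes in M[<G>, t] for t ∈ {}; since λ ∈ FIRST, also for every t ∈ FOLLOW(<G>) = {v}.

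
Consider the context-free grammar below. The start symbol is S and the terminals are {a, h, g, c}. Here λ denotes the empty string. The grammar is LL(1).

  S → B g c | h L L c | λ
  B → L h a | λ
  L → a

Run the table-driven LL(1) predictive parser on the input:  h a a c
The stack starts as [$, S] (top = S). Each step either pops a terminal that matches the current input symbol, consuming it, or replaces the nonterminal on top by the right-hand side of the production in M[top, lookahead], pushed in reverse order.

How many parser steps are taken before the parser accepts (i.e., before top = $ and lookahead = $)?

step 1: stack=$ S  input=h a a c $  — expand S → h L L c
step 2: stack=$ c L L h  input=h a a c $  — match h
step 3: stack=$ c L L  input=a a c $  — expand L → a
step 4: stack=$ c L a  input=a a c $  — match a
step 5: stack=$ c L  input=a c $  — expand L → a
step 6: stack=$ c a  input=a c $  — match a
step 7: stack=$ c  input=c $  — match c
Accept reached after 7 steps.

7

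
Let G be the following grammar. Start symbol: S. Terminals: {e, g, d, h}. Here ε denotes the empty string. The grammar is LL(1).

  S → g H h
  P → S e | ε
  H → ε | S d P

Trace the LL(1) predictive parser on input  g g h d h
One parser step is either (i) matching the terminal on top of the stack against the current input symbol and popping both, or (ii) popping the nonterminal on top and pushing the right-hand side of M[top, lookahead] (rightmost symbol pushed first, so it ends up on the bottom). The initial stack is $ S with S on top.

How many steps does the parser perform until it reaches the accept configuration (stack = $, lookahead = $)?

step 1: stack=$ S  input=g g h d h $  — expand S → g H h
step 2: stack=$ h H g  input=g g h d h $  — match g
step 3: stack=$ h H  input=g h d h $  — expand H → S d P
step 4: stack=$ h P d S  input=g h d h $  — expand S → g H h
step 5: stack=$ h P d h H g  input=g h d h $  — match g
step 6: stack=$ h P d h H  input=h d h $  — expand H → ε
step 7: stack=$ h P d h  input=h d h $  — match h
step 8: stack=$ h P d  input=d h $  — match d
step 9: stack=$ h P  input=h $  — expand P → ε
step 10: stack=$ h  input=h $  — match h
Accept reached after 10 steps.

10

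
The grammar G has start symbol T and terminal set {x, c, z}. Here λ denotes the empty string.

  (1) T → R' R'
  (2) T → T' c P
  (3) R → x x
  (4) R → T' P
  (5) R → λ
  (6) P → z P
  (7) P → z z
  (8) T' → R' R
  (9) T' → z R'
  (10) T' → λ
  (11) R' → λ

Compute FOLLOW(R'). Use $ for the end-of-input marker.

FIRST(P): from P→z P we get {z}; from P→z z we get {z}. So FIRST(P) = {z}.
FIRST(R'): from R'→λ we get {λ}. So FIRST(R') = {λ}.
FIRST(T): from T→R' R' we get {λ}; from T→T' c P we get {c, x, z}. So FIRST(T) = {λ, c, x, z}.
FIRST(R): from R→x x we get {x}; from R→T' P we get {x, z}; from R→λ we get {λ}. So FIRST(R) = {λ, x, z}.
FIRST(T'): from T'→R' R we get {λ, x, z}; from T'→z R' we get {z}; from T'→λ we get {λ}. So FIRST(T') = {λ, x, z}.
FOLLOW(T) includes $ since T is the start symbol.
FOLLOW(T): T appears on no right-hand side. Thus FOLLOW(T) = {$}.
FOLLOW(T'): in T→T' c P, T' is followed by c P with FIRST {c}; in R→T' P, T' is followed by P with FIRST {z}. Thus FOLLOW(T') = {c, z}.
FOLLOW(R): in T'→R' R, the suffix after R is empty, so FOLLOW(R) ⊇ FOLLOW(T') = {c, z}. Thus FOLLOW(R) = {c, z}.
FOLLOW(P): in T→T' c P, the suffix after P is empty, so FOLLOW(P) ⊇ FOLLOW(T) = {$}; in R→T' P, the suffix after P is empty, so FOLLOW(P) ⊇ FOLLOW(R) = {c, z}; in P→z P, the suffix after P is empty (adds nothing new). Thus FOLLOW(P) = {$, c, z}.
FOLLOW(R'): in T→R' R' (occurrence 1), R' is followed by R' with FIRST {λ}; in T→R' R' (occurrence 1), the suffix after R' is nullable, so FOLLOW(R') ⊇ FOLLOW(T) = {$}; in T→R' R' (occurrence 2), the suffix after R' is empty, so FOLLOW(R') ⊇ FOLLOW(T) = {$}; in T'→R' R, R' is followed by R with FIRST {λ, x, z}; in T'→R' R, the suffix after R' is nullable, so FOLLOW(R') ⊇ FOLLOW(T') = {c, z}; in T'→z R', the suffix after R' is empty, so FOLLOW(R') ⊇ FOLLOW(T') = {c, z}. Thus FOLLOW(R') = {$, c, x, z}.

{$, c, x, z}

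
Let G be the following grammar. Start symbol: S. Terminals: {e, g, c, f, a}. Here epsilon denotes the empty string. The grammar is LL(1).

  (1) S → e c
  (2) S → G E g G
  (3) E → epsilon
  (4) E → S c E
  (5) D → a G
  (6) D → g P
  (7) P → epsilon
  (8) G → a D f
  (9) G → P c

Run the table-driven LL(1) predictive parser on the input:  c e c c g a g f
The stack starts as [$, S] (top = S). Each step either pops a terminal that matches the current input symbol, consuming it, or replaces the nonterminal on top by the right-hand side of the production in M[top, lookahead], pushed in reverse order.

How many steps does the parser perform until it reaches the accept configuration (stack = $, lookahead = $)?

17

step 1: stack=$ S  input=c e c c g a g f $  — expand S → G E g G
step 2: stack=$ G g E G  input=c e c c g a g f $  — expand G → P c
step 3: stack=$ G g E c P  input=c e c c g a g f $  — expand P → epsilon
step 4: stack=$ G g E c  input=c e c c g a g f $  — match c
step 5: stack=$ G g E  input=e c c g a g f $  — expand E → S c E
step 6: stack=$ G g E c S  input=e c c g a g f $  — expand S → e c
step 7: stack=$ G g E c c e  input=e c c g a g f $  — match e
step 8: stack=$ G g E c c  input=c c g a g f $  — match c
step 9: stack=$ G g E c  input=c g a g f $  — match c
step 10: stack=$ G g E  input=g a g f $  — expand E → epsilon
step 11: stack=$ G g  input=g a g f $  — match g
step 12: stack=$ G  input=a g f $  — expand G → a D f
step 13: stack=$ f D a  input=a g f $  — match a
step 14: stack=$ f D  input=g f $  — expand D → g P
step 15: stack=$ f P g  input=g f $  — match g
step 16: stack=$ f P  input=f $  — expand P → epsilon
step 17: stack=$ f  input=f $  — match f
Accept reached after 17 steps.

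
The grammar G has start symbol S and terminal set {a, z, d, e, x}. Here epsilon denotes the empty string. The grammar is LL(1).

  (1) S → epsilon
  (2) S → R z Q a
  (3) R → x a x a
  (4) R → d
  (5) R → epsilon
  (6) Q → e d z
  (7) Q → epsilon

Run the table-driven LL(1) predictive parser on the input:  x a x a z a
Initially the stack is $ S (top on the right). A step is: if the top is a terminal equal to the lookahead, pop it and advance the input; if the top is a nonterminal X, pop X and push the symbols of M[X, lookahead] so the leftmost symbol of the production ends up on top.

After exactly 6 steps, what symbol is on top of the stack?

z

step 1: stack=$ S  input=x a x a z a $  — expand S → R z Q a
step 2: stack=$ a Q z R  input=x a x a z a $  — expand R → x a x a
step 3: stack=$ a Q z a x a x  input=x a x a z a $  — match x
step 4: stack=$ a Q z a x a  input=a x a z a $  — match a
step 5: stack=$ a Q z a x  input=x a z a $  — match x
step 6: stack=$ a Q z a  input=a z a $  — match a
Stack after step 6: $ a Q z (top = z).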